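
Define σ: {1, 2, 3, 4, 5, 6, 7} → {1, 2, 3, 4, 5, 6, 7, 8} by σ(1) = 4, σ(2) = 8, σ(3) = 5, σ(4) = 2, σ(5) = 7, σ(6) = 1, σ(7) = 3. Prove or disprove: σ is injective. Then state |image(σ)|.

The values σ(1), …, σ(7) are 4, 8, 5, 2, 7, 1, 3 — all distinct.
So σ(s) = σ(t) only when s = t, and σ is injective.
The image of σ is {1, 2, 3, 4, 5, 7, 8}, which has 7 elements.

7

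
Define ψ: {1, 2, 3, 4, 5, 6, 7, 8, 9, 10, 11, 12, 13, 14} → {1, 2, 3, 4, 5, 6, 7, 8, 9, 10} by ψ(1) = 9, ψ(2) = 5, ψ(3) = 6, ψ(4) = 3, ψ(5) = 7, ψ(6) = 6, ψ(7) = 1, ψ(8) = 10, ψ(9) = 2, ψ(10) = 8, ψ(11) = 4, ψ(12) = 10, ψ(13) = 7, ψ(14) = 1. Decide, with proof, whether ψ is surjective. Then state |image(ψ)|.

10

Every element of the codomain has a preimage: 1 = ψ(7), 2 = ψ(9), 3 = ψ(4), 4 = ψ(11), 5 = ψ(2), 6 = ψ(3), 7 = ψ(5), 8 = ψ(10), 9 = ψ(1), 10 = ψ(8).
Hence ψ is surjective.
The image of ψ is {1, 2, 3, 4, 5, 6, 7, 8, 9, 10}, which has 10 elements.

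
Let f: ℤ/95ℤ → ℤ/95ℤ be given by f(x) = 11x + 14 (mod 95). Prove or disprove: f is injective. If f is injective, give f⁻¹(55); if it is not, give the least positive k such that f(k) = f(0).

By definition, f is injective if f(a) = f(b) implies a = b.
Suppose f(a) = f(b) in ℤ/95ℤ. Then 11a + 14 ≡ 11b + 14 (mod 95), thus 11(a − b) ≡ 0 (mod 95).
Since gcd(11, 95) = 1, 11 is invertible modulo 95, therefore a − b ≡ 0 (mod 95), i.e. a = b.
Therefore f is injective.
We now compute 11⁻¹ mod 95 explicitly. Euclid's algorithm: 95 = 8·11 + 7, 11 = 1·7 + 4, 7 = 1·4 + 3, 4 = 1·3 + 1; back-substituting gives 1 = 26·11 − 3·95, so 11⁻¹ ≡ 26 (mod 95).
Since f is injective, we find f⁻¹(55): we need 11x ≡ 55 − 14 ≡ 41 (mod 95). Using 11⁻¹ = 26: x ≡ 26·41 = 1066 = 11·95 + 21, so x = 21.
Check: f(21) = 11·21 + 14 = 245 = 2·95 + 55 ≡ 55 (mod 95).

21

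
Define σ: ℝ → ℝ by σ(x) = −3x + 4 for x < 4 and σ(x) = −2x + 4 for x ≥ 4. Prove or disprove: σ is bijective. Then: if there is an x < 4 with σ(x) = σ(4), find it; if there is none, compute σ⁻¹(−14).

8/3

Both pieces are strictly decreasing (slopes −3 and −2), so each is injective on its own interval.
The left piece maps (−∞, 4) onto (−8, ∞); the right piece maps [4, ∞) onto (−∞, −4].
These images overlap. In particular σ(4) = −4 (right piece), and solving −3x + 4 = −4 on the left piece gives x = 8/3 < 4.
So σ(8/3) = σ(4) with 8/3 ≠ 4, and σ is not injective, hence not bijective. This x = 8/3 is the requested value below 4.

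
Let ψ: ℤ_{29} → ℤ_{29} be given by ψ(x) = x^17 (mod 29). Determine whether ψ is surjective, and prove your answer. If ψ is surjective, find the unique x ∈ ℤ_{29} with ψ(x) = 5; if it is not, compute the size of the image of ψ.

22

Since 29 is prime, the nonzero elements of ℤ_{29} form a cyclic group of order 28.
As gcd(17, 28) = 1, raising to the 17th power is a bijection on this group: if a^17 ≡ b^17 then (ab^{−1})^17 = 1, and the only element of order dividing gcd(17, 28) = 1 is 1, so a = b.
With ψ(0) = 0 this makes ψ injective on all of ℤ_{29}, hence bijective (finite equal-size domain and codomain). In particular ψ is surjective.
Since ψ is surjective, we find the preimage of 5. The inverse of x ↦ x^17 on (ℤ_{29})^× is x ↦ x^5, because 17·5 = 85 = 3·28 + 1 ≡ 1 (mod 28) and x^{28} = 1 for x ≠ 0 (Fermat). So ψ⁻¹(5) = 5^5 mod 29.
Repeated squaring mod 29: 5^1 ≡ 5, 5^2 ≡ 5² = 25, 5^4 ≡ 25² = 625 ≡ 16. Since 5 = 4 + 1, 5^5 ≡ 16·5: 16·5 = 80 ≡ 22. So 5^5 ≡ 22 (mod 29).
Hence ψ⁻¹(5) = 22.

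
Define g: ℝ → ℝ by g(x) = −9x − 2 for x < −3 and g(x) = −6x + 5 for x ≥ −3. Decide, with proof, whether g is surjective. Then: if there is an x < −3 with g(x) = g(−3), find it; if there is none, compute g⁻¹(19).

-7/3

Both pieces are strictly decreasing (slopes −9 and −6), so each is injective on its own interval.
The left piece maps (−∞, −3) onto (25, ∞); the right piece maps [−3, ∞) onto (−∞, 23].
The union (25, ∞) ∪ (−∞, 23] omits the interval between 25 and 23; in particular 25 has no preimage. So g is not surjective.
Because the two images are disjoint, no x < −3 has g(x) = g(−3), so we compute g⁻¹(19): 19 lies in (−∞, 23], so solve −6x + 5 = 19: x = (19 − 5)/(−6) = −7/3.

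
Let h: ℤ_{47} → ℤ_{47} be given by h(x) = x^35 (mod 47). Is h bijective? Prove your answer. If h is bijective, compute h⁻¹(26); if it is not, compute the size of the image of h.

29

Since 47 is prime, the nonzero elements of ℤ_{47} form a cyclic group of order 46.
As gcd(35, 46) = 1, raising to the 35th power is a bijection on this group: if u^35 ≡ v^35 then (uv^{−1})^35 = 1, and the only element of order dividing gcd(35, 46) = 1 is 1, so u = v.
With h(0) = 0 this makes h injective on all of ℤ_{47}, hence bijective (finite equal-size domain and codomain). In particular h is bijective.
Since h is bijective, we find the preimage of 26. The inverse of x ↦ x^35 on (ℤ_{47})^× is x ↦ x^25, because 35·25 = 875 = 19·46 + 1 ≡ 1 (mod 46) and x^{46} = 1 for x ≠ 0 (Fermat). So h⁻¹(26) = 26^25 mod 47.
Repeated squaring mod 47: 26^1 ≡ 26, 26^2 ≡ 26² = 676 ≡ 18, 26^4 ≡ 18² = 324 ≡ 42, 26^8 ≡ 42² = 1764 ≡ 25, 26^16 ≡ 25² = 625 ≡ 14. Since 25 = 16 + 8 + 1, 26^25 ≡ 14·25·26: 14·25 = 350 ≡ 21, then 21·26 = 546 ≡ 29. So 26^25 ≡ 29 (mod 47).
Hence h⁻¹(26) = 29.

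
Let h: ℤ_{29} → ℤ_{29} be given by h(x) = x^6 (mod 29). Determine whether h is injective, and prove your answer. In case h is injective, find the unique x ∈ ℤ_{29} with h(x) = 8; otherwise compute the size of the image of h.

h(14): Repeated squaring mod 29: 14^1 ≡ 14, 14^2 ≡ 14² = 196 ≡ 22, 14^4 ≡ 22² = 484 ≡ 20. Since 6 = 4 + 2, 14^6 ≡ 20·22: 20·22 = 440 ≡ 5. So 14^6 ≡ 5 (mod 29).
h(15): Repeated squaring mod 29: 15^1 ≡ 15, 15^2 ≡ 15² = 225 ≡ 22, 15^4 ≡ 22² = 484 ≡ 20. Since 6 = 4 + 2, 15^6 ≡ 20·22: 20·22 = 440 ≡ 5. So 15^6 ≡ 5 (mod 29).
So h(14) = h(15) = 5 while 14 ≠ 15, hence h is not injective.
Since h is not injective, we determine |image(h)|. Computing x^6 mod 29 for each x (by repeated squaring, reducing mod 29 at every step), the values h(0), h(1), …, h(28) are: 0, 1, 6, 4, 7, 23, 24, 25, 13, 16, 22, 9, 28, 20, 5, 5, 20, 28, 9, 22, 16, 13, 25, 24, 23, 7, 4, 6, 1.
The distinct values are {0, 1, 4, 5, 6, 7, 9, 13, 16, 20, 22, 23, 24, 25, 28}; there are 15 of them.

15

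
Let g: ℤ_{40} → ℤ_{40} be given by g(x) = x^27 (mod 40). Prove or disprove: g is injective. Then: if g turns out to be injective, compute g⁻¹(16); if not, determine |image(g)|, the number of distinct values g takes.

g(0) = 0^27 = 0.
g(10): Repeated squaring mod 40: 10^1 ≡ 10, 10^2 ≡ 10² = 100 ≡ 20, 10^4 ≡ 20² = 400 ≡ 0, 10^8 ≡ 0² = 0, 10^16 ≡ 0² = 0. Since 27 = 16 + 8 + 2 + 1, 10^27 ≡ 0·0·20·10: 0·0 = 0, then 0·20 = 0, then 0·10 = 0. So 10^27 ≡ 0 (mod 40).
So g(0) = g(10) = 0 while 0 ≠ 10, hence g is not injective.
Since g is not injective, we determine |image(g)|. Computing x^27 mod 40 for each x (by repeated squaring, reducing mod 40 at every step), the values g(0), g(1), …, g(39) are: 0, 1, 8, 27, 24, 5, 16, 23, 32, 9, 0, 11, 8, 37, 24, 15, 16, 33, 32, 19, 0, 21, 8, 7, 24, 25, 16, 3, 32, 29, 0, 31, 8, 17, 24, 35, 16, 13, 32, 39.
The distinct values are {0, 1, 3, 5, 7, 8, 9, 11, 13, 15, 16, 17, 19, 21, 23, 24, 25, 27, 29, 31, 32, 33, 35, 37, 39}; there are 25 of them.

25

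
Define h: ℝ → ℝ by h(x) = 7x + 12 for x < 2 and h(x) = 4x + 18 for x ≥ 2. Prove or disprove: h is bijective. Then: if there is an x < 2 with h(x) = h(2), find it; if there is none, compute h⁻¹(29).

11/4

Both pieces are strictly increasing (slopes 7 and 4), so each is injective on its own interval.
The left piece maps (−∞, 2) onto (−∞, 26); the right piece maps [2, ∞) onto [26, ∞).
Since 26 = 26, the images partition ℝ: h is injective and surjective, hence bijective.
Because the two images are disjoint, no x < 2 has h(x) = h(2), so we compute h⁻¹(29): 29 lies in [26, ∞), so solve 4x + 18 = 29: x = (29 − 18)/4 = 11/4.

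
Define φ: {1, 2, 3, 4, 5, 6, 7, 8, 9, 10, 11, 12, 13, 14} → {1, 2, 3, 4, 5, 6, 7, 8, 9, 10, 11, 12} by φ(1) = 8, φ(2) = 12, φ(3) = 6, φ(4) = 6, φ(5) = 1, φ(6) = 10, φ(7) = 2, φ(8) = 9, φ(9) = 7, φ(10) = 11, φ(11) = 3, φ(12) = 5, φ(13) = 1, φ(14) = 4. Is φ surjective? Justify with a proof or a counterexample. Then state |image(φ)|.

12

Every element of the codomain has a preimage: 1 = φ(5), 2 = φ(7), 3 = φ(11), 4 = φ(14), 5 = φ(12), 6 = φ(3), 7 = φ(9), 8 = φ(1), 9 = φ(8), 10 = φ(6), 11 = φ(10), 12 = φ(2).
Hence φ is surjective.
The image of φ is {1, 2, 3, 4, 5, 6, 7, 8, 9, 10, 11, 12}, which has 12 elements.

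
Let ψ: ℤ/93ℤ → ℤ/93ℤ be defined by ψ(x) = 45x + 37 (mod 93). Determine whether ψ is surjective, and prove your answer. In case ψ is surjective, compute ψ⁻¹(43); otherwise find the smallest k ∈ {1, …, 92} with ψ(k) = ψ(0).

Since gcd(45, 93) = 3, we have 45x ≡ 0 (mod 3) for all x, so ψ(x) ≡ 1 (mod 3).
But 0 ≢ 1 (mod 3), so 0 ∈ ℤ/93ℤ has no preimage. Hence ψ is not surjective.
Since ψ is not surjective, we find the least positive k with ψ(k) = ψ(0): this means 45k ≡ 0 (mod 93), i.e. 93 ∣ 45k. Since gcd(45, 93) = 3, dividing through by 3 this holds exactly when 31 ∣ 15k, and as gcd(15, 31) = 1, exactly when 31 ∣ k.
The smallest positive such k is 31.

31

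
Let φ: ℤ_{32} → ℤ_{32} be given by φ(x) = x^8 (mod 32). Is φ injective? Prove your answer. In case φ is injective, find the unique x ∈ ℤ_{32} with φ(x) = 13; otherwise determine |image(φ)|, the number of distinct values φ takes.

φ(0) = 0^8 = 0.
φ(2): Repeated squaring mod 32: 2^1 ≡ 2, 2^2 ≡ 2² = 4, 2^4 ≡ 4² = 16, 2^8 ≡ 16² = 256 ≡ 0. So 2^8 ≡ 0 (mod 32).
So φ(0) = φ(2) = 0 while 0 ≠ 2, hence φ is not injective.
Since φ is not injective, we determine |image(φ)|. Computing x^8 mod 32 for each x (by repeated squaring, reducing mod 32 at every step), the values φ(0), φ(1), …, φ(31) are: 0, 1, 0, 1, 0, 1, 0, 1, 0, 1, 0, 1, 0, 1, 0, 1, 0, 1, 0, 1, 0, 1, 0, 1, 0, 1, 0, 1, 0, 1, 0, 1.
The distinct values are {0, 1}; there are 2 of them.

2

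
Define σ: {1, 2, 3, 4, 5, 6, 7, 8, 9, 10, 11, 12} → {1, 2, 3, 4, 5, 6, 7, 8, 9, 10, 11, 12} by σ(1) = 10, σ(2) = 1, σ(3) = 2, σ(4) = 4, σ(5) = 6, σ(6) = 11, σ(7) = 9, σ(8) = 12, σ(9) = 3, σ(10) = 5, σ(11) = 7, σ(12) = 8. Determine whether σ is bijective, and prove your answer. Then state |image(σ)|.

12

The values 10, 1, 2, 4, 6, 11, 9, 12, 3, 5, 7, 8 are a permutation of {1, 2, 3, 4, 5, 6, 7, 8, 9, 10, 11, 12}: each element appears exactly once.
So σ is injective and surjective, hence bijective.
The image of σ is {1, 2, 3, 4, 5, 6, 7, 8, 9, 10, 11, 12}, which has 12 elements.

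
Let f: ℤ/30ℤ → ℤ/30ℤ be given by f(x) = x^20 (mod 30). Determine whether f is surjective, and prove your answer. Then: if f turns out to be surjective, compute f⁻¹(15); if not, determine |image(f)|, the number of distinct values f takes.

f(2): Repeated squaring mod 30: 2^1 ≡ 2, 2^2 ≡ 2² = 4, 2^4 ≡ 4² = 16, 2^8 ≡ 16² = 256 ≡ 16, 2^16 ≡ 16² = 256 ≡ 16. Since 20 = 16 + 4, 2^20 ≡ 16·16: 16·16 = 256 ≡ 16. So 2^20 ≡ 16 (mod 30).
f(4): Repeated squaring mod 30: 4^1 ≡ 4, 4^2 ≡ 4² = 16, 4^4 ≡ 16² = 256 ≡ 16, 4^8 ≡ 16² = 256 ≡ 16, 4^16 ≡ 16² = 256 ≡ 16. Since 20 = 16 + 4, 4^20 ≡ 16·16: 16·16 = 256 ≡ 16. So 4^20 ≡ 16 (mod 30).
So f(2) = f(4) = 16 while 2 ≠ 4, so f is not injective.
A non-injective map from the 30-element set ℤ/30ℤ to itself takes at most 29 distinct values, so it cannot be surjective. Hence f is not surjective.
Since f is not surjective, we determine |image(f)|. Computing x^20 mod 30 for each x (by repeated squaring, reducing mod 30 at every step), the values f(0), f(1), …, f(29) are: 0, 1, 16, 21, 16, 25, 6, 1, 16, 21, 10, 1, 6, 1, 16, 15, 16, 1, 6, 1, 10, 21, 16, 1, 6, 25, 16, 21, 16, 1.
The distinct values are {0, 1, 6, 10, 15, 16, 21, 25}; there are 8 of them.

8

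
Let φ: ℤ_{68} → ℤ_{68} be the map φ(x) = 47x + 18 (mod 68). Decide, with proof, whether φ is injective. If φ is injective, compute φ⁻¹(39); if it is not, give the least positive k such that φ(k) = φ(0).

67

Suppose φ(s) = φ(t) in ℤ_{68}. Then 47s + 18 ≡ 47t + 18 (mod 68), thus 47(s − t) ≡ 0 (mod 68).
Since gcd(47, 68) = 1, 47 is invertible modulo 68, thus s − t ≡ 0 (mod 68), i.e. s = t.
Hence φ is injective.
We now compute 47⁻¹ mod 68 explicitly. Euclid's algorithm: 68 = 1·47 + 21, 47 = 2·21 + 5, 21 = 4·5 + 1; back-substituting gives 1 = 55·47 − 38·68, so 47⁻¹ ≡ 55 (mod 68).
Since φ is injective, we find φ⁻¹(39): we need 47x ≡ 39 − 18 ≡ 21 (mod 68). Using 47⁻¹ = 55: x ≡ 55·21 = 1155 = 16·68 + 67, so x = 67.
Check: φ(67) = 47·67 + 18 = 3167 = 46·68 + 39 ≡ 39 (mod 68).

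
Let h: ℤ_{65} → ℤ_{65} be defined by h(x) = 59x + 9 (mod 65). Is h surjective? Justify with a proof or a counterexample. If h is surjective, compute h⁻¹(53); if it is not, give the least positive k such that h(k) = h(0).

Since gcd(59, 65) = 1, 59 is invertible modulo 65. Euclid's algorithm: 65 = 1·59 + 6, 59 = 9·6 + 5, 6 = 1·5 + 1; back-substituting gives 1 = 54·59 − 49·65, so 59⁻¹ ≡ 54 (mod 65).
For any y ∈ ℤ_{65}, x = 54(y − 9) mod 65 satisfies h(x) = 59·54(y − 9) + 9 ≡ y (since 59·54 ≡ 1 mod 65). So every y has a preimage.
Therefore h is surjective.
Since h is surjective, we find h⁻¹(53): we need 59x ≡ 53 − 9 ≡ 44 (mod 65). Using 59⁻¹ = 54: x ≡ 54·44 = 2376 = 36·65 + 36, so x = 36.
Check: h(36) = 59·36 + 9 = 2133 = 32·65 + 53 ≡ 53 (mod 65).

36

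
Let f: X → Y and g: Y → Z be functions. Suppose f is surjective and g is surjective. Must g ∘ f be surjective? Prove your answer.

surjective

Let c ∈ Z. Since g is surjective, there is b ∈ Y with g(b) = c. Since f is surjective, there is a ∈ X with f(a) = b.
Then (g ∘ f)(a) = g(b) = c. So g ∘ f is surjective.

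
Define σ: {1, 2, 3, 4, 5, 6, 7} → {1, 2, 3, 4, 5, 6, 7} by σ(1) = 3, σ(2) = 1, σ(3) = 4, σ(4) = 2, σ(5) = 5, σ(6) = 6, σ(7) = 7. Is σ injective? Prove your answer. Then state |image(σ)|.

7

The values σ(1), …, σ(7) are 3, 1, 4, 2, 5, 6, 7 — all distinct.
So σ(s) = σ(t) only when s = t, and σ is injective.
The image of σ is {1, 2, 3, 4, 5, 6, 7}, which has 7 elements.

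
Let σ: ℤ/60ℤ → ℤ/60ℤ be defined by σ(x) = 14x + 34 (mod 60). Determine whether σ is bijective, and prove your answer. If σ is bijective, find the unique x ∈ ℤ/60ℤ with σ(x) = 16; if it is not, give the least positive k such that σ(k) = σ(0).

30

Recall: σ is injective if σ(u) = σ(v) implies u = v.
We have gcd(14, 60) = 2 > 1. Taking u = 0 and v = 30: σ(0) = 34 and σ(30) = 14·30 + 34 = 454 ≡ 34 (mod 60).
So σ(0) = σ(30) while 0 ≠ 30, thus σ is not injective, hence not bijective.
Since σ is not bijective, we find the least positive k with σ(k) = σ(0): this means 14k ≡ 0 (mod 60), i.e. 60 ∣ 14k. Since gcd(14, 60) = 2, dividing through by 2 this holds exactly when 30 ∣ 7k, and as gcd(7, 30) = 1, exactly when 30 ∣ k.
The smallest positive such k is 30.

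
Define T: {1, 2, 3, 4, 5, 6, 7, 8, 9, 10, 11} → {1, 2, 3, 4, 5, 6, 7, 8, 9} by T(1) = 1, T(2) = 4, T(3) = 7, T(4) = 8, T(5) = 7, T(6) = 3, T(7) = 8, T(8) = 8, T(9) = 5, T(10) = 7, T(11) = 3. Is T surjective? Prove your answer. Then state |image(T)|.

No element maps to 2, so T is not surjective.
The image of T is {1, 3, 4, 5, 7, 8}, which has 6 elements.

6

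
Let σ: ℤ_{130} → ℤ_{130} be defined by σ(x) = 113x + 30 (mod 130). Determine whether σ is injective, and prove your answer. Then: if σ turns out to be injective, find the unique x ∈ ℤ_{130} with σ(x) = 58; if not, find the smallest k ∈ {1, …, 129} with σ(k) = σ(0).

Recall that σ is injective when σ(x_1) = σ(x_2) forces x_1 = x_2.
If σ(x_1) = σ(x_2), then 113x_1 ≡ 113x_2 (mod 130). Because gcd(113, 130) = 1, we may cancel 113 to get x_1 ≡ x_2 (mod 130).
Hence σ is injective.
We now compute 113⁻¹ mod 130 explicitly. Euclid's algorithm: 130 = 1·113 + 17, 113 = 6·17 + 11, 17 = 1·11 + 6, 11 = 1·6 + 5, 6 = 1·5 + 1; back-substituting gives 1 = 107·113 − 93·130, so 113⁻¹ ≡ 107 (mod 130).
Since σ is injective, we find σ⁻¹(58): we need 113x ≡ 58 − 30 ≡ 28 (mod 130). Using 113⁻¹ = 107: x ≡ 107·28 = 2996 = 23·130 + 6, so x = 6.
Check: σ(6) = 113·6 + 30 = 708 = 5·130 + 58 ≡ 58 (mod 130).

6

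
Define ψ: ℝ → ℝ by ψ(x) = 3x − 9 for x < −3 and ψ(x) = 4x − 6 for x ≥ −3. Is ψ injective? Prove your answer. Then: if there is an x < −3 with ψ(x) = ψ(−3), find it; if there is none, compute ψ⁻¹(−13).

-7/4

Both pieces are strictly increasing (slopes 3 and 4), so each is injective on its own interval.
The left piece maps (−∞, −3) onto (−∞, −18); the right piece maps [−3, ∞) onto [−18, ∞).
These images are disjoint, so no value is attained by both pieces. Hence ψ is injective.
Because the two images are disjoint, no x < −3 has ψ(x) = ψ(−3), so we compute ψ⁻¹(−13): −13 lies in [−18, ∞), so solve 4x − 6 = −13: x = (−13 + 6)/4 = −7/4.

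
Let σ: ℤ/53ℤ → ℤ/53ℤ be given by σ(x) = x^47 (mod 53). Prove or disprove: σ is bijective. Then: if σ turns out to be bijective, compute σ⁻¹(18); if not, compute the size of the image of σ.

41

Since 53 is prime, the nonzero elements of ℤ/53ℤ form a cyclic group of order 52.
As gcd(47, 52) = 1, raising to the 47th power is a bijection on this group: if a^47 ≡ b^47 then (ab^{−1})^47 = 1, and the only element of order dividing gcd(47, 52) = 1 is 1, so a = b.
With σ(0) = 0 this makes σ injective on all of ℤ/53ℤ, hence bijective (finite equal-size domain and codomain). In particular σ is bijective.
Since σ is bijective, we find the preimage of 18. The inverse of x ↦ x^47 on (ℤ/53ℤ)^× is x ↦ x^31, because 47·31 = 1457 = 28·52 + 1 ≡ 1 (mod 52) and x^{52} = 1 for x ≠ 0 (Fermat). So σ⁻¹(18) = 18^31 mod 53.
Repeated squaring mod 53: 18^1 ≡ 18, 18^2 ≡ 18² = 324 ≡ 6, 18^4 ≡ 6² = 36, 18^8 ≡ 36² = 1296 ≡ 24, 18^16 ≡ 24² = 576 ≡ 46. Since 31 = 16 + 8 + 4 + 2 + 1, 18^31 ≡ 46·24·36·6·18: 46·24 = 1104 ≡ 44, then 44·36 = 1584 ≡ 47, then 47·6 = 282 ≡ 17, then 17·18 = 306 ≡ 41. So 18^31 ≡ 41 (mod 53).
Hence σ⁻¹(18) = 41.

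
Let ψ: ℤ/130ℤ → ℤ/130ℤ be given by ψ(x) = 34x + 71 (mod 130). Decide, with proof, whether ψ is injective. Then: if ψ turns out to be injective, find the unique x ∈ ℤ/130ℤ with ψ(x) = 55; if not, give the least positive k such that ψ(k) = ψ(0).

65

By definition, ψ is injective if ψ(a) = ψ(b) implies a = b.
We have gcd(34, 130) = 2 > 1. Taking a = 0 and b = 65: ψ(0) = 71 and ψ(65) = 34·65 + 71 = 2281 ≡ 71 (mod 130).
So ψ(0) = ψ(65) while 0 ≠ 65, hence ψ is not injective.
Since ψ is not injective, we find the least positive k with ψ(k) = ψ(0): this means 34k ≡ 0 (mod 130), i.e. 130 ∣ 34k. Since gcd(34, 130) = 2, dividing through by 2 this holds exactly when 65 ∣ 17k, and as gcd(17, 65) = 1, exactly when 65 ∣ k.
The smallest positive such k is 65.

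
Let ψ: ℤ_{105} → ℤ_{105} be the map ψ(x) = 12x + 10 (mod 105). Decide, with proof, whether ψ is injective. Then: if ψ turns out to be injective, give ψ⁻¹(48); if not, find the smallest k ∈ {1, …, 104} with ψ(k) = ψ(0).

35

We have gcd(12, 105) = 3 > 1. Taking a = 0 and b = 35: ψ(0) = 10 and ψ(35) = 12·35 + 10 = 430 ≡ 10 (mod 105).
So ψ(0) = ψ(35) while 0 ≠ 35, therefore ψ is not injective.
Since ψ is not injective, we find the least positive k with ψ(k) = ψ(0): this means 12k ≡ 0 (mod 105), i.e. 105 ∣ 12k. Since gcd(12, 105) = 3, dividing through by 3 this holds exactly when 35 ∣ 4k, and as gcd(4, 35) = 1, exactly when 35 ∣ k.
The smallest positive such k is 35.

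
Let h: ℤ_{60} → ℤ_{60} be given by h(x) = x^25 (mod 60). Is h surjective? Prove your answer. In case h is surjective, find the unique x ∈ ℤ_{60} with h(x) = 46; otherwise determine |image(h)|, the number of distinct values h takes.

h(0) = 0^25 = 0.
h(30): Repeated squaring mod 60: 30^1 ≡ 30, 30^2 ≡ 30² = 900 ≡ 0, 30^4 ≡ 0² = 0, 30^8 ≡ 0² = 0, 30^16 ≡ 0² = 0. Since 25 = 16 + 8 + 1, 30^25 ≡ 0·0·30: 0·0 = 0, then 0·30 = 0. So 30^25 ≡ 0 (mod 60).
So h(0) = h(30) = 0 while 0 ≠ 30, thus h is not injective.
A non-injective map from the 60-element set ℤ_{60} to itself takes at most 59 distinct values, so it cannot be surjective. Therefore h is not surjective.
Since h is not surjective, we determine |image(h)|. Computing x^25 mod 60 for each x (by repeated squaring, reducing mod 60 at every step), the values h(0), h(1), …, h(59) are: 0, 1, 32, 3, 4, 5, 36, 7, 8, 9, 40, 11, 12, 13, 44, 15, 16, 17, 48, 19, 20, 21, 52, 23, 24, 25, 56, 27, 28, 29, 0, 31, 32, 33, 4, 35, 36, 37, 8, 39, 40, 41, 12, 43, 44, 45, 16, 47, 48, 49, 20, 51, 52, 53, 24, 55, 56, 57, 28, 59.
The distinct values are {0, 1, 3, 4, 5, 7, 8, 9, 11, 12, 13, 15, 16, 17, 19, 20, 21, 23, 24, 25, 27, 28, 29, 31, 32, 33, 35, 36, 37, 39, 40, 41, 43, 44, 45, 47, 48, 49, 51, 52, 53, 55, 56, 57, 59}; there are 45 of them.

45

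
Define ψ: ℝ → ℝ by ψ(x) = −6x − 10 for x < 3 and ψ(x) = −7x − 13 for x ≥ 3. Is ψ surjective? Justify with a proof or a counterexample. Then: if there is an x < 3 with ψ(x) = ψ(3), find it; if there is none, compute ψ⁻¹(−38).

25/7

Both pieces are strictly decreasing (slopes −6 and −7), so each is injective on its own interval.
The left piece maps (−∞, 3) onto (−28, ∞); the right piece maps [3, ∞) onto (−∞, −34].
The union (−28, ∞) ∪ (−∞, −34] omits the interval between −28 and −34; in particular −28 has no preimage. So ψ is not surjective.
Because the two images are disjoint, no x < 3 has ψ(x) = ψ(3), so we compute ψ⁻¹(−38): −38 lies in (−∞, −34], so solve −7x − 13 = −38: x = (−38 + 13)/(−7) = 25/7.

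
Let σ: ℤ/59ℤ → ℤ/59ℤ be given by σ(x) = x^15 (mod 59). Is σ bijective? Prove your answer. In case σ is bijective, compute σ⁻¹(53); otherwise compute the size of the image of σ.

36

Since 59 is prime, the nonzero elements of ℤ/59ℤ form a cyclic group of order 58.
As gcd(15, 58) = 1, raising to the 15th power is a bijection on this group: if a^15 ≡ b^15 then (ab^{−1})^15 = 1, and the only element of order dividing gcd(15, 58) = 1 is 1, so a = b.
With σ(0) = 0 this makes σ injective on all of ℤ/59ℤ, hence bijective (finite equal-size domain and codomain). In particular σ is bijective.
Since σ is bijective, we find the preimage of 53. The inverse of x ↦ x^15 on (ℤ/59ℤ)^× is x ↦ x^31, because 15·31 = 465 = 8·58 + 1 ≡ 1 (mod 58) and x^{58} = 1 for x ≠ 0 (Fermat). So σ⁻¹(53) = 53^31 mod 59.
Repeated squaring mod 59: 53^1 ≡ 53, 53^2 ≡ 53² = 2809 ≡ 36, 53^4 ≡ 36² = 1296 ≡ 57, 53^8 ≡ 57² = 3249 ≡ 4, 53^16 ≡ 4² = 16. Since 31 = 16 + 8 + 4 + 2 + 1, 53^31 ≡ 16·4·57·36·53: 16·4 = 64 ≡ 5, then 5·57 = 285 ≡ 49, then 49·36 = 1764 ≡ 53, then 53·53 = 2809 ≡ 36. So 53^31 ≡ 36 (mod 59).
Hence σ⁻¹(53) = 36.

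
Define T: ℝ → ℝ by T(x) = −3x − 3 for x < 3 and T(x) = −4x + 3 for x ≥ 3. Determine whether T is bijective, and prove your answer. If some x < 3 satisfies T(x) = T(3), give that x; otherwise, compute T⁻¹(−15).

2

Both pieces are strictly decreasing (slopes −3 and −4), so each is injective on its own interval.
The left piece maps (−∞, 3) onto (−12, ∞); the right piece maps [3, ∞) onto (−∞, −9].
These images overlap. In particular T(3) = −9 (right piece), and solving −3x − 3 = −9 on the left piece gives x = 2 < 3.
So T(2) = T(3) with 2 ≠ 3, and T is not injective, hence not bijective. This x = 2 is the requested value below 3.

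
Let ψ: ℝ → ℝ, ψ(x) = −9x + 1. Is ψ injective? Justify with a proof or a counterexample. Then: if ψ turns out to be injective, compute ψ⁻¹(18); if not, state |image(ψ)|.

Recall: injectivity means: for all s, t in the domain, ψ(s) = ψ(t) implies s = t.
Suppose ψ(s) = ψ(t). Then −9s + 1 = −9t + 1, therefore −9s = −9t, thus s = t.
So ψ is injective.
Since ψ is injective, we compute ψ⁻¹(18) = (18 − 1)/(−9) = −17/9.

-17/9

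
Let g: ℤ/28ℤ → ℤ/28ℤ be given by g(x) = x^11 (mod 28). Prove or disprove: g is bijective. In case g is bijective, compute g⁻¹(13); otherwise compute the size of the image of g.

21

g(0) = 0^11 = 0.
g(14): Repeated squaring mod 28: 14^1 ≡ 14, 14^2 ≡ 14² = 196 ≡ 0, 14^4 ≡ 0² = 0, 14^8 ≡ 0² = 0. Since 11 = 8 + 2 + 1, 14^11 ≡ 0·0·14: 0·0 = 0, then 0·14 = 0. So 14^11 ≡ 0 (mod 28).
So g(0) = g(14) = 0 while 0 ≠ 14, so g is not injective, hence not bijective.
Since g is not bijective, we determine |image(g)|. Computing x^11 mod 28 for each x (by repeated squaring, reducing mod 28 at every step), the values g(0), g(1), …, g(27) are: 0, 1, 4, 19, 16, 17, 20, 7, 8, 25, 12, 23, 24, 13, 0, 15, 4, 5, 16, 3, 20, 21, 8, 11, 12, 9, 24, 27.
The distinct values are {0, 1, 3, 4, 5, 7, 8, 9, 11, 12, 13, 15, 16, 17, 19, 20, 21, 23, 24, 25, 27}; there are 21 of them.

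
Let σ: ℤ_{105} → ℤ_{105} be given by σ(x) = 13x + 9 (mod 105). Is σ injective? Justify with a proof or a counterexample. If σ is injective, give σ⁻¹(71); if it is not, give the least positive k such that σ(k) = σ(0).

If σ(a) = σ(b), then 13a ≡ 13b (mod 105). Because gcd(13, 105) = 1, we may cancel 13 to get a ≡ b (mod 105).
Therefore σ is injective.
We now compute 13⁻¹ mod 105 explicitly. Euclid's algorithm: 105 = 8·13 + 1; back-substituting gives 1 = 97·13 − 12·105, so 13⁻¹ ≡ 97 (mod 105).
Since σ is injective, we compute σ⁻¹(71): solve 13x + 9 ≡ 71 (mod 105), i.e. 13x ≡ 62 (mod 105).
Multiplying by 13⁻¹ = 97 gives x ≡ 97·62 = 6014 = 57·105 + 29 ≡ 29 (mod 105).
Check: σ(29) = 13·29 + 9 = 386 = 3·105 + 71 ≡ 71 (mod 105).

29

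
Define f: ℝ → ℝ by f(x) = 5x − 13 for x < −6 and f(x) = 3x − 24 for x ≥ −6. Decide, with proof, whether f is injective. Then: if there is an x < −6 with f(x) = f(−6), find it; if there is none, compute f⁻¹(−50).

-37/5

Both pieces are strictly increasing (slopes 5 and 3), so each is injective on its own interval.
The left piece maps (−∞, −6) onto (−∞, −43); the right piece maps [−6, ∞) onto [−42, ∞).
These images are disjoint, so no value is attained by both pieces. Thus f is injective.
Because the two images are disjoint, no x < −6 has f(x) = f(−6), so we compute f⁻¹(−50): −50 lies in (−∞, −43), so solve 5x − 13 = −50: x = (−50 + 13)/5 = −37/5.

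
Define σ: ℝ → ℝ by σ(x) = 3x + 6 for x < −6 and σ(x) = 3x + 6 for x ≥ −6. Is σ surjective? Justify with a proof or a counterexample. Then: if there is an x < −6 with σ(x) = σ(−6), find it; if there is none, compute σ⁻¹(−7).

-13/3

Both pieces are strictly increasing (slopes 3 and 3), so each is injective on its own interval.
The left piece maps (−∞, −6) onto (−∞, −12); the right piece maps [−6, ∞) onto [−12, ∞).
These images together cover ℝ, so σ is surjective.
Because the two images are disjoint, no x < −6 has σ(x) = σ(−6), so we compute σ⁻¹(−7): −7 lies in [−12, ∞), so solve 3x + 6 = −7: x = (−7 − 6)/3 = −13/3.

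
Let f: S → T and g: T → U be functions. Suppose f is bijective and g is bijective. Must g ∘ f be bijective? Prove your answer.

bijective

Injectivity: if g(f(a)) = g(f(b)) then f(a) = f(b) (g injective) so a = b (f injective).
Surjectivity: for c ∈ U pick b with g(b) = c, then a with f(a) = b; then (g ∘ f)(a) = c.
Therefore g ∘ f is bijective.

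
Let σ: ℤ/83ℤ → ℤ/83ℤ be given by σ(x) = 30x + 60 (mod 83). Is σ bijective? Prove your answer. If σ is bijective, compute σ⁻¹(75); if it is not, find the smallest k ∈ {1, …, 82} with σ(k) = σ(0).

42

Recall: σ is injective if σ(x_1) = σ(x_2) implies x_1 = x_2.
If σ(x_1) = σ(x_2), then 30x_1 ≡ 30x_2 (mod 83). Because gcd(30, 83) = 1, we may cancel 30 to get x_1 ≡ x_2 (mod 83).
We now compute 30⁻¹ mod 83 explicitly. Euclid's algorithm: 83 = 2·30 + 23, 30 = 1·23 + 7, 23 = 3·7 + 2, 7 = 3·2 + 1; back-substituting gives 1 = 36·30 − 13·83, so 30⁻¹ ≡ 36 (mod 83).
For any y ∈ ℤ/83ℤ, x = 36(y − 60) mod 83 satisfies σ(x) = 30·36(y − 60) + 60 ≡ y (since 30·36 ≡ 1 mod 83). So every y has a preimage.
So σ is bijective.
Since σ is bijective, we compute σ⁻¹(75): solve 30x + 60 ≡ 75 (mod 83), i.e. 30x ≡ 15 (mod 83).
Multiplying by 30⁻¹ = 36 gives x ≡ 36·15 = 540 = 6·83 + 42 ≡ 42 (mod 83).
Check: σ(42) = 30·42 + 60 = 1320 = 15·83 + 75 ≡ 75 (mod 83).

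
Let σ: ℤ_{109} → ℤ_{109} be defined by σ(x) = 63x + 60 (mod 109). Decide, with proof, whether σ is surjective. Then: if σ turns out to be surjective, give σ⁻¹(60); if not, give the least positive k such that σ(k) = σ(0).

0

Since gcd(63, 109) = 1, 63 is invertible modulo 109. Euclid's algorithm: 109 = 1·63 + 46, 63 = 1·46 + 17, 46 = 2·17 + 12, 17 = 1·12 + 5, 12 = 2·5 + 2, 5 = 2·2 + 1; back-substituting gives 1 = 45·63 − 26·109, so 63⁻¹ ≡ 45 (mod 109).
Then y ↦ 45(y − 60) is a two-sided inverse to σ, so every y ∈ ℤ_{109} has a preimage.
So σ is surjective.
Since σ is surjective, we compute σ⁻¹(60): solve 63x + 60 ≡ 60 (mod 109), i.e. 63x ≡ 0 (mod 109).
Multiplying by 63⁻¹ = 45 gives x ≡ 45·0 = 0 ≡ 0 (mod 109).
Check: σ(0) = 63·0 + 60 = 60 ≡ 60 (mod 109).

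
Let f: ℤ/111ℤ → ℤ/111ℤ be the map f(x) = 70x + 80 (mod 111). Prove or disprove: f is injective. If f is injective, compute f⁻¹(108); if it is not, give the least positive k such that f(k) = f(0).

67

Recall: f is injective if f(s) = f(t) implies s = t.
If f(s) = f(t), then 70s ≡ 70t (mod 111). Because gcd(70, 111) = 1, we may cancel 70 to get s ≡ t (mod 111).
Thus f is injective.
We now compute 70⁻¹ mod 111 explicitly. Euclid's algorithm: 111 = 1·70 + 41, 70 = 1·41 + 29, 41 = 1·29 + 12, 29 = 2·12 + 5, 12 = 2·5 + 2, 5 = 2·2 + 1; back-substituting gives 1 = 46·70 − 29·111, so 70⁻¹ ≡ 46 (mod 111).
Since f is injective, we find f⁻¹(108): we need 70x ≡ 108 − 80 ≡ 28 (mod 111). Using 70⁻¹ = 46: x ≡ 46·28 = 1288 = 11·111 + 67, so x = 67.
Check: f(67) = 70·67 + 80 = 4770 = 42·111 + 108 ≡ 108 (mod 111).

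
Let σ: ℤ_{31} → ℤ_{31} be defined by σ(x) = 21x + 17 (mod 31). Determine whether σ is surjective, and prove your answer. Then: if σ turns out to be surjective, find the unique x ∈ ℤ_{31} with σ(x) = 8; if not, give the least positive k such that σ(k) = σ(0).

4

Recall: σ is surjective if every y in the codomain equals σ(x) for some x in the domain.
Since gcd(21, 31) = 1, 21 is invertible modulo 31. Euclid's algorithm: 31 = 1·21 + 10, 21 = 2·10 + 1; back-substituting gives 1 = 3·21 − 2·31, so 21⁻¹ ≡ 3 (mod 31).
For any y ∈ ℤ_{31}, x = 3(y − 17) mod 31 satisfies σ(x) = 21·3(y − 17) + 17 ≡ y (since 21·3 ≡ 1 mod 31). So every y has a preimage.
So σ is surjective.
Since σ is surjective, we compute σ⁻¹(8): solve 21x + 17 ≡ 8 (mod 31), i.e. 21x ≡ 22 (mod 31).
Multiplying by 21⁻¹ = 3 gives x ≡ 3·22 = 66 = 2·31 + 4 ≡ 4 (mod 31).
Check: σ(4) = 21·4 + 17 = 101 = 3·31 + 8 ≡ 8 (mod 31).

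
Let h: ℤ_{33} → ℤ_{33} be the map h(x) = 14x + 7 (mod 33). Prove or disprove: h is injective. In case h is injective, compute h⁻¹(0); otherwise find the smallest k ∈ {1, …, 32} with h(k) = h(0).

16

If h(a) = h(b), then 14a ≡ 14b (mod 33). Because gcd(14, 33) = 1, we may cancel 14 to get a ≡ b (mod 33).
Therefore h is injective.
We now compute 14⁻¹ mod 33 explicitly. Euclid's algorithm: 33 = 2·14 + 5, 14 = 2·5 + 4, 5 = 1·4 + 1; back-substituting gives 1 = 26·14 − 11·33, so 14⁻¹ ≡ 26 (mod 33).
Since h is injective, we compute h⁻¹(0): solve 14x + 7 ≡ 0 (mod 33), i.e. 14x ≡ 26 (mod 33).
Multiplying by 14⁻¹ = 26 gives x ≡ 26·26 = 676 = 20·33 + 16 ≡ 16 (mod 33).
Check: h(16) = 14·16 + 7 = 231 = 7·33 + 0 ≡ 0 (mod 33).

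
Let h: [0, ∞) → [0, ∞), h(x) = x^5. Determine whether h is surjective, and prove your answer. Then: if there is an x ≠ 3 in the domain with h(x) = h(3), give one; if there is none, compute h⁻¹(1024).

For any y ∈ [0, ∞), x = y^{1/5} ∈ [0, ∞) gives h(x) = y, so h is surjective.
Since x ↦ x^5 is strictly increasing on [0, ∞), it is injective there, so no x ≠ 3 in the domain has h(x) = h(3). We therefore compute h⁻¹(1024) = 1024^{1/5} = 4 (indeed 4^5 = 1024).

4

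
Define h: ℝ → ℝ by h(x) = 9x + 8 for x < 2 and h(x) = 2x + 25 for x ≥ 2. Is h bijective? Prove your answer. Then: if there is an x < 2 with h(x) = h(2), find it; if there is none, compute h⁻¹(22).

Both pieces are strictly increasing (slopes 9 and 2), so each is injective on its own interval.
The left piece maps (−∞, 2) onto (−∞, 26); the right piece maps [2, ∞) onto [29, ∞).
The images leave a gap (26 has no preimage), so h is not surjective, hence not bijective.
Because the two images are disjoint, no x < 2 has h(x) = h(2), so we compute h⁻¹(22): 22 lies in (−∞, 26), so solve 9x + 8 = 22: x = (22 − 8)/9 = 14/9.

14/9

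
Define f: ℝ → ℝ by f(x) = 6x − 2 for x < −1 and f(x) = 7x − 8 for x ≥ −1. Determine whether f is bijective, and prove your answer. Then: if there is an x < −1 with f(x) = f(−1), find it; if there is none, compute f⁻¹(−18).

Both pieces are strictly increasing (slopes 6 and 7), so each is injective on its own interval.
The left piece maps (−∞, −1) onto (−∞, −8); the right piece maps [−1, ∞) onto [−15, ∞).
These images overlap. In particular f(−1) = −15 (right piece), and solving 6x − 2 = −15 on the left piece gives x = −13/6 < −1.
So f(−13/6) = f(−1) with −13/6 ≠ −1, and f is not injective, hence not bijective. This x = −13/6 is the requested value below −1.

-13/6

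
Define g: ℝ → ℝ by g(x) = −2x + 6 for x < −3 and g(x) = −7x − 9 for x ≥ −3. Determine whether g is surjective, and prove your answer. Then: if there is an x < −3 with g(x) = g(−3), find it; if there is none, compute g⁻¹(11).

-20/7

Both pieces are strictly decreasing (slopes −2 and −7), so each is injective on its own interval.
The left piece maps (−∞, −3) onto (12, ∞); the right piece maps [−3, ∞) onto (−∞, 12].
These images together cover ℝ, so g is surjective.
Because the two images are disjoint, no x < −3 has g(x) = g(−3), so we compute g⁻¹(11): 11 lies in (−∞, 12], so solve −7x − 9 = 11: x = (11 + 9)/(−7) = −20/7.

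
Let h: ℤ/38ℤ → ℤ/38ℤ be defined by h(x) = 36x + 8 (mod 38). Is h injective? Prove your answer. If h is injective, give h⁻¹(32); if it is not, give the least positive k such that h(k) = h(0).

19

We have gcd(36, 38) = 2 > 1. Taking u = 0 and v = 19: h(0) = 8 and h(19) = 36·19 + 8 = 692 ≡ 8 (mod 38).
So h(0) = h(19) while 0 ≠ 19, therefore h is not injective.
Since h is not injective, we find the least positive k with h(k) = h(0): this means 36k ≡ 0 (mod 38), i.e. 38 ∣ 36k. Since gcd(36, 38) = 2, dividing through by 2 this holds exactly when 19 ∣ 18k, and as gcd(18, 19) = 1, exactly when 19 ∣ k.
The smallest positive such k is 19.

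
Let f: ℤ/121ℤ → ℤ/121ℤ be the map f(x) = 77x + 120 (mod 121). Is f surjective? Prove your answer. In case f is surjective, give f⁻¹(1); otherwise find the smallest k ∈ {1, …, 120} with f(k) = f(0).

11

Recall: surjectivity means every element of the codomain has a preimage under f.
Since gcd(77, 121) = 11, we have 77x ≡ 0 (mod 11) for all x, so f(x) ≡ 10 (mod 11).
But 0 ≢ 10 (mod 11), so 0 ∈ ℤ/121ℤ has no preimage. So f is not surjective.
Since f is not surjective, we find the least positive k with f(k) = f(0): this means 77k ≡ 0 (mod 121), i.e. 121 ∣ 77k. Since gcd(77, 121) = 11, dividing through by 11 this holds exactly when 11 ∣ 7k, and as gcd(7, 11) = 1, exactly when 11 ∣ k.
The smallest positive such k is 11.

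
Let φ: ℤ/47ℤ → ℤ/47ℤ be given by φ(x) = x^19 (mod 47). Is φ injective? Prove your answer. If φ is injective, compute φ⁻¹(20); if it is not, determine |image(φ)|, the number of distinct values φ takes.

39

Since 47 is prime, the nonzero elements of ℤ/47ℤ form a cyclic group of order 46.
As gcd(19, 46) = 1, raising to the 19th power is a bijection on this group: if s^19 ≡ t^19 then (st^{−1})^19 = 1, and the only element of order dividing gcd(19, 46) = 1 is 1, so s = t.
With φ(0) = 0 this makes φ injective on all of ℤ/47ℤ, hence bijective (finite equal-size domain and codomain). In particular φ is injective.
Since φ is injective, we find the preimage of 20. The inverse of x ↦ x^19 on (ℤ/47ℤ)^× is x ↦ x^17, because 19·17 = 323 = 7·46 + 1 ≡ 1 (mod 46) and x^{46} = 1 for x ≠ 0 (Fermat). So φ⁻¹(20) = 20^17 mod 47.
Repeated squaring mod 47: 20^1 ≡ 20, 20^2 ≡ 20² = 400 ≡ 24, 20^4 ≡ 24² = 576 ≡ 12, 20^8 ≡ 12² = 144 ≡ 3, 20^16 ≡ 3² = 9. Since 17 = 16 + 1, 20^17 ≡ 9·20: 9·20 = 180 ≡ 39. So 20^17 ≡ 39 (mod 47).
Hence φ⁻¹(20) = 39.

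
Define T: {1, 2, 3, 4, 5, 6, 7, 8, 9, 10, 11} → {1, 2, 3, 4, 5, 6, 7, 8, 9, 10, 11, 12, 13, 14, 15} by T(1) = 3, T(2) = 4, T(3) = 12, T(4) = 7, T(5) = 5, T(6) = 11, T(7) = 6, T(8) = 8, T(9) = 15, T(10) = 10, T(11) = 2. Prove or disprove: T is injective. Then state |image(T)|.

11

The values T(1), …, T(11) are 3, 4, 12, 7, 5, 11, 6, 8, 15, 10, 2 — all distinct.
So T(a) = T(b) only when a = b, and T is injective.
The image of T is {2, 3, 4, 5, 6, 7, 8, 10, 11, 12, 15}, which has 11 elements.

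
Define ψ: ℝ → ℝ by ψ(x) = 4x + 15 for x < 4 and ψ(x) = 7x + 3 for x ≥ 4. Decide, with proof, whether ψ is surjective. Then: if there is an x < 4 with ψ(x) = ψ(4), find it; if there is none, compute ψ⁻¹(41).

Both pieces are strictly increasing (slopes 4 and 7), so each is injective on its own interval.
The left piece maps (−∞, 4) onto (−∞, 31); the right piece maps [4, ∞) onto [31, ∞).
These images together cover ℝ, so ψ is surjective.
Because the two images are disjoint, no x < 4 has ψ(x) = ψ(4), so we compute ψ⁻¹(41): 41 lies in [31, ∞), so solve 7x + 3 = 41: x = (41 − 3)/7 = 38/7.

38/7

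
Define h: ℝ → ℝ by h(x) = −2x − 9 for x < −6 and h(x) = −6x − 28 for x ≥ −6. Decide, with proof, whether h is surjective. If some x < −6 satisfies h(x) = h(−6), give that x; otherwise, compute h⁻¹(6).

-17/2

Both pieces are strictly decreasing (slopes −2 and −6), so each is injective on its own interval.
The left piece maps (−∞, −6) onto (3, ∞); the right piece maps [−6, ∞) onto (−∞, 8].
The union (3, ∞) ∪ (−∞, 8] covers ℝ, so h is surjective.
For the follow-up: the images overlap, so an x < −6 with h(x) = h(−6) exists. h(−6) = 8; solving −2x − 9 = 8 for x < −6 gives x = (8 + 9)/(−2) = −17/2.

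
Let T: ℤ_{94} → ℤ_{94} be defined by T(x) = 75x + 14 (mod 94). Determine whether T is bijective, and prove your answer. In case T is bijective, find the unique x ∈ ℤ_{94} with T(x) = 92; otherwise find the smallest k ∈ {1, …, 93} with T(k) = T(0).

80

Recall that T is injective when T(x_1) = T(x_2) forces x_1 = x_2.
If T(x_1) = T(x_2), then 75x_1 ≡ 75x_2 (mod 94). Because gcd(75, 94) = 1, we may cancel 75 to get x_1 ≡ x_2 (mod 94).
We now compute 75⁻¹ mod 94 explicitly. Euclid's algorithm: 94 = 1·75 + 19, 75 = 3·19 + 18, 19 = 1·18 + 1; back-substituting gives 1 = 89·75 − 71·94, so 75⁻¹ ≡ 89 (mod 94).
Then y ↦ 89(y − 14) is a two-sided inverse to T, so every y ∈ ℤ_{94} has a preimage.
Therefore T is bijective.
Since T is bijective, we compute T⁻¹(92): solve 75x + 14 ≡ 92 (mod 94), i.e. 75x ≡ 78 (mod 94).
Multiplying by 75⁻¹ = 89 gives x ≡ 89·78 = 6942 = 73·94 + 80 ≡ 80 (mod 94).
Check: T(80) = 75·80 + 14 = 6014 = 63·94 + 92 ≡ 92 (mod 94).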